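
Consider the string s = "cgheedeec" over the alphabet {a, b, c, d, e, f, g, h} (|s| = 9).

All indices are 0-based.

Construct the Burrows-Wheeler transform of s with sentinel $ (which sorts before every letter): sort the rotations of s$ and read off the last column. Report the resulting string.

rank  rotation    last
    0  $cgheedeec  c
    1  c$cgheedee  e
    2  cgheedeec$  $
    3  deec$cghee  e
    4  ec$cgheede  e
    5  edeec$cghe  e
    6  eec$cgheed  d
    7  eedeec$cgh  h
    8  gheedeec$c  c
    9  heedeec$cg  g

ce$eeedhcg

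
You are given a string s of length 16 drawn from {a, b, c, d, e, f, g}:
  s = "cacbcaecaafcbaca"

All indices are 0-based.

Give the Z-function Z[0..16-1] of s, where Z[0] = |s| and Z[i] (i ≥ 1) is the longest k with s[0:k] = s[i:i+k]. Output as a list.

Z[0]=16
i=1: i≥r, start 0; Z[1]=0
i=2: i≥r, start 0; Z[2]=1 scan→box=[2,3)
i=3: i≥r, start 0; Z[3]=0
i=4: i≥r, start 0; Z[4]=2 scan→box=[4,6)
i=5: min(r-i=1, Z[1]=0)=0; Z[5]=0
i=6: i≥r, start 0; Z[6]=0
i=7: i≥r, start 0; Z[7]=2 scan→box=[7,9)
i=8: min(r-i=1, Z[1]=0)=0; Z[8]=0
i=9: i≥r, start 0; Z[9]=0
i=10: i≥r, start 0; Z[10]=0
i=11: i≥r, start 0; Z[11]=1 scan→box=[11,12)
i=12: i≥r, start 0; Z[12]=0
i=13: i≥r, start 0; Z[13]=0
i=14: i≥r, start 0; Z[14]=2 scan→box=[14,16)
i=15: min(r-i=1, Z[1]=0)=0; Z[15]=0

[16, 0, 1, 0, 2, 0, 0, 2, 0, 0, 0, 1, 0, 0, 2, 0]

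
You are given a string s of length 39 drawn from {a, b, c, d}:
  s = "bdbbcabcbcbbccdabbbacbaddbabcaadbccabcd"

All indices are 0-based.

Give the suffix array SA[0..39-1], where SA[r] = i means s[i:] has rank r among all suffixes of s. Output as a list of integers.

[29, 15, 26, 5, 35, 19, 30, 22, 25, 18, 21, 17, 16, 2, 10, 27, 3, 8, 6, 32, 11, 36, 0, 28, 4, 34, 20, 9, 7, 33, 12, 37, 13, 38, 14, 24, 1, 31, 23]

rank→(start, suffix):
  0 → (29, 'aadbccabcd')
  1 → (15, 'abbbacbaddbabcaadbccabcd')
  2 → (26, 'abcaadbccabcd')
  3 → (5, 'abcbcbbccdabbbacbaddbabcaadbccabcd')
  4 → (35, 'abcd')
  5 → (19, 'acbaddbabcaadbccabcd')
  6 → (30, 'adbccabcd')
  7 → (22, 'addbabcaadbccabcd')
  8 → (25, 'babcaadbccabcd')
  9 → (18, 'bacbaddbabcaadbccabcd')
  10 → (21, 'baddbabcaadbccabcd')
  11 → (17, 'bbacbaddbabcaadbccabcd')
  12 → (16, 'bbbacbaddbabcaadbccabcd')
  13 → (2, 'bbcabcbcbbccdabbbacbaddbabcaadbccabcd')
  14 → (10, 'bbccdabbbacbaddbabcaadbccabcd')
  15 → (27, 'bcaadbccabcd')
  16 → (3, 'bcabcbcbbccdabbbacbaddbabcaadbccabcd')
  17 → (8, 'bcbbccdabbbacbaddbabcaadbccabcd')
  18 → (6, 'bcbcbbccdabbbacbaddbabcaadbccabcd')
  19 → (32, 'bccabcd')
  20 → (11, 'bccdabbbacbaddbabcaadbccabcd')
  21 → (36, 'bcd')
  22 → (0, 'bdbbcabcbcbbccdabbbacbaddbabcaadbccabcd')
  23 → (28, 'caadbccabcd')
  24 → (4, 'cabcbcbbccdabbbacbaddbabcaadbccabcd')
  25 → (34, 'cabcd')
  26 → (20, 'cbaddbabcaadbccabcd')
  27 → (9, 'cbbccdabbbacbaddbabcaadbccabcd')
  28 → (7, 'cbcbbccdabbbacbaddbabcaadbccabcd')
  29 → (33, 'ccabcd')
  30 → (12, 'ccdabbbacbaddbabcaadbccabcd')
  31 → (37, 'cd')
  32 → (13, 'cdabbbacbaddbabcaadbccabcd')
  33 → (38, 'd')
  34 → (14, 'dabbbacbaddbabcaadbccabcd')
  35 → (24, 'dbabcaadbccabcd')
  36 → (1, 'dbbcabcbcbbccdabbbacbaddbabcaadbccabcd')
  37 → (31, 'dbccabcd')
  38 → (23, 'ddbabcaadbccabcd')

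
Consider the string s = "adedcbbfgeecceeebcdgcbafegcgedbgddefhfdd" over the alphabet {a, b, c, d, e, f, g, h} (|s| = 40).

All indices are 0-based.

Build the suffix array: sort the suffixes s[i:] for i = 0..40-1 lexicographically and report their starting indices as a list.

[0, 22, 21, 5, 16, 6, 30, 20, 4, 11, 17, 12, 26, 39, 29, 3, 38, 32, 1, 33, 18, 15, 10, 28, 2, 14, 9, 13, 34, 24, 37, 23, 7, 35, 19, 25, 31, 27, 8, 36]

sorted suffixes:
  #0 SA[0]=0  'adedcbbfgeecceeebcdgcbafegcgedbgddefhfdd'
  #1 SA[1]=22  'afegcgedbgddefhfdd'
  #2 SA[2]=21  'bafegcgedbgddefhfdd'
  #3 SA[3]=5  'bbfgeecceeebcdgcbafegcgedbgddefhfdd'
  #4 SA[4]=16  'bcdgcbafegcgedbgddefhfdd'
  #5 SA[5]=6  'bfgeecceeebcdgcbafegcgedbgddefhfdd'
  #6 SA[6]=30  'bgddefhfdd'
  #7 SA[7]=20  'cbafegcgedbgddefhfdd'
  #8 SA[8]=4  'cbbfgeecceeebcdgcbafegcgedbgddefhfdd'
  #9 SA[9]=11  'cceeebcdgcbafegcgedbgddefhfdd'
  #10 SA[10]=17  'cdgcbafegcgedbgddefhfdd'
  #11 SA[11]=12  'ceeebcdgcbafegcgedbgddefhfdd'
  #12 SA[12]=26  'cgedbgddefhfdd'
  #13 SA[13]=39  'd'
  #14 SA[14]=29  'dbgddefhfdd'
  #15 SA[15]=3  'dcbbfgeecceeebcdgcbafegcgedbgddefhfdd'
  #16 SA[16]=38  'dd'
  #17 SA[17]=32  'ddefhfdd'
  #18 SA[18]=1  'dedcbbfgeecceeebcdgcbafegcgedbgddefhfdd'
  #19 SA[19]=33  'defhfdd'
  #20 SA[20]=18  'dgcbafegcgedbgddefhfdd'
  #21 SA[21]=15  'ebcdgcbafegcgedbgddefhfdd'
  #22 SA[22]=10  'ecceeebcdgcbafegcgedbgddefhfdd'
  #23 SA[23]=28  'edbgddefhfdd'
  #24 SA[24]=2  'edcbbfgeecceeebcdgcbafegcgedbgddefhfdd'
  #25 SA[25]=14  'eebcdgcbafegcgedbgddefhfdd'
  #26 SA[26]=9  'eecceeebcdgcbafegcgedbgddefhfdd'
  #27 SA[27]=13  'eeebcdgcbafegcgedbgddefhfdd'
  #28 SA[28]=34  'efhfdd'
  #29 SA[29]=24  'egcgedbgddefhfdd'
  #30 SA[30]=37  'fdd'
  #31 SA[31]=23  'fegcgedbgddefhfdd'
  #32 SA[32]=7  'fgeecceeebcdgcbafegcgedbgddefhfdd'
  #33 SA[33]=35  'fhfdd'
  #34 SA[34]=19  'gcbafegcgedbgddefhfdd'
  #35 SA[35]=25  'gcgedbgddefhfdd'
  #36 SA[36]=31  'gddefhfdd'
  #37 SA[37]=27  'gedbgddefhfdd'
  #38 SA[38]=8  'geecceeebcdgcbafegcgedbgddefhfdd'
  #39 SA[39]=36  'hfdd'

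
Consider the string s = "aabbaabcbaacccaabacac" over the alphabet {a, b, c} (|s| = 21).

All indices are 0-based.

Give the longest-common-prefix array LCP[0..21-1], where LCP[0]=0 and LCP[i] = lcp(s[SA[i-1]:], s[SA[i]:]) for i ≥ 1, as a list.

[0, 3, 3, 2, 1, 2, 2, 1, 2, 2, 0, 3, 2, 1, 1, 0, 1, 2, 1, 1, 2]

sorted suffixes:
  #0 SA[0]=14  'aabacac'
  #1 SA[1]=0  'aabbaabcbaacccaabacac'
  #2 SA[2]=4  'aabcbaacccaabacac'
  #3 SA[3]=9  'aacccaabacac'
  #4 SA[4]=15  'abacac'
  #5 SA[5]=1  'abbaabcbaacccaabacac'
  #6 SA[6]=5  'abcbaacccaabacac'
  #7 SA[7]=19  'ac'
  #8 SA[8]=17  'acac'
  #9 SA[9]=10  'acccaabacac'
  #10 SA[10]=3  'baabcbaacccaabacac'
  #11 SA[11]=8  'baacccaabacac'
  #12 SA[12]=16  'bacac'
  #13 SA[13]=2  'bbaabcbaacccaabacac'
  #14 SA[14]=6  'bcbaacccaabacac'
  #15 SA[15]=20  'c'
  #16 SA[16]=13  'caabacac'
  #17 SA[17]=18  'cac'
  #18 SA[18]=7  'cbaacccaabacac'
  #19 SA[19]=12  'ccaabacac'
  #20 SA[20]=11  'cccaabacac'

SA = [14, 0, 4, 9, 15, 1, 5, 19, 17, 10, 3, 8, 16, 2, 6, 20, 13, 18, 7, 12, 11]
i: (SA[i-1],SA[i]) lcp shared
  1: (14,0) 3 'aab'
  2: (0,4) 3 'aab'
  3: (4,9) 2 'aa'
  4: (9,15) 1 'a'
  5: (15,1) 2 'ab'
  6: (1,5) 2 'ab'
  7: (5,19) 1 'a'
  8: (19,17) 2 'ac'
  9: (17,10) 2 'ac'
  10: (10,3) 0 ''
  11: (3,8) 3 'baa'
  12: (8,16) 2 'ba'
  13: (16,2) 1 'b'
  14: (2,6) 1 'b'
  15: (6,20) 0 ''
  16: (20,13) 1 'c'
  17: (13,18) 2 'ca'
  18: (18,7) 1 'c'
  19: (7,12) 1 'c'
  20: (12,11) 2 'cc'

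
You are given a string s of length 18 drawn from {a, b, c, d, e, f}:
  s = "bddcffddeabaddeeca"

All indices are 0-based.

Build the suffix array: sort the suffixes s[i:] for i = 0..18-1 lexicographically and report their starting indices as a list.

rank | idx | suffix
   0 |  17 | a
   1 |   9 | abaddeeca
   2 |  11 | addeeca
   3 |  10 | baddeeca
   4 |   0 | bddcffddeabaddeeca
   5 |  16 | ca
   6 |   3 | cffddeabaddeeca
   7 |   2 | dcffddeabaddeeca
   8 |   1 | ddcffddeabaddeeca
   9 |   6 | ddeabaddeeca
  10 |  12 | ddeeca
  11 |   7 | deabaddeeca
  12 |  13 | deeca
  13 |   8 | eabaddeeca
  14 |  15 | eca
  15 |  14 | eeca
  16 |   5 | fddeabaddeeca
  17 |   4 | ffddeabaddeeca

[17, 9, 11, 10, 0, 16, 3, 2, 1, 6, 12, 7, 13, 8, 15, 14, 5, 4]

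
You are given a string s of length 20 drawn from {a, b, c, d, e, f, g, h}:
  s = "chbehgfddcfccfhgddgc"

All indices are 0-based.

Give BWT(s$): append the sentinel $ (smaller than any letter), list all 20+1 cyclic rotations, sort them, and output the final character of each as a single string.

chgfdc$dfgdbcgcdhhcfe

rank  rotation               last
    0  $chbehgfddcfccfhgddgc  c
    1  behgfddcfccfhgddgc$ch  h
    2  c$chbehgfddcfccfhgddg  g
    3  ccfhgddgc$chbehgfddcf  f
    4  cfccfhgddgc$chbehgfdd  d
    5  cfhgddgc$chbehgfddcfc  c
    6  chbehgfddcfccfhgddgc$  $
    7  dcfccfhgddgc$chbehgfd  d
    8  ddcfccfhgddgc$chbehgf  f
    9  ddgc$chbehgfddcfccfhg  g
   10  dgc$chbehgfddcfccfhgd  d
   11  ehgfddcfccfhgddgc$chb  b
   12  fccfhgddgc$chbehgfddc  c
   13  fddcfccfhgddgc$chbehg  g
   14  fhgddgc$chbehgfddcfcc  c
   15  gc$chbehgfddcfccfhgdd  d
   16  gddgc$chbehgfddcfccfh  h
   17  gfddcfccfhgddgc$chbeh  h
   18  hbehgfddcfccfhgddgc$c  c
   19  hgddgc$chbehgfddcfccf  f
   20  hgfddcfccfhgddgc$chbe  e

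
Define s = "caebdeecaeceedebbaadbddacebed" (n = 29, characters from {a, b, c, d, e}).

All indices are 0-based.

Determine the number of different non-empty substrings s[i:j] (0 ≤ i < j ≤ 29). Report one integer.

400

sorted suffixes:
  #0 SA[0]=17  'aadbddacebed'
  #1 SA[1]=23  'acebed'
  #2 SA[2]=18  'adbddacebed'
  #3 SA[3]=1  'aebdeecaeceedebbaadbddacebed'
  #4 SA[4]=8  'aeceedebbaadbddacebed'
  #5 SA[5]=16  'baadbddacebed'
  #6 SA[6]=15  'bbaadbddacebed'
  #7 SA[7]=20  'bddacebed'
  #8 SA[8]=3  'bdeecaeceedebbaadbddacebed'
  #9 SA[9]=26  'bed'
  #10 SA[10]=0  'caebdeecaeceedebbaadbddacebed'
  #11 SA[11]=7  'caeceedebbaadbddacebed'
  #12 SA[12]=24  'cebed'
  #13 SA[13]=10  'ceedebbaadbddacebed'
  #14 SA[14]=28  'd'
  #15 SA[15]=22  'dacebed'
  #16 SA[16]=19  'dbddacebed'
  #17 SA[17]=21  'ddacebed'
  #18 SA[18]=13  'debbaadbddacebed'
  #19 SA[19]=4  'deecaeceedebbaadbddacebed'
  #20 SA[20]=14  'ebbaadbddacebed'
  #21 SA[21]=2  'ebdeecaeceedebbaadbddacebed'
  #22 SA[22]=25  'ebed'
  #23 SA[23]=6  'ecaeceedebbaadbddacebed'
  #24 SA[24]=9  'eceedebbaadbddacebed'
  #25 SA[25]=27  'ed'
  #26 SA[26]=12  'edebbaadbddacebed'
  #27 SA[27]=5  'eecaeceedebbaadbddacebed'
  #28 SA[28]=11  'eedebbaadbddacebed'

SA = [17, 23, 18, 1, 8, 16, 15, 20, 3, 26, 0, 7, 24, 10, 28, 22, 19, 21, 13, 4, 14, 2, 25, 6, 9, 27, 12, 5, 11]
[i] adj suffixes → lcp
  [1] 17/23 → 1 ('a')
  [2] 23/18 → 1 ('a')
  [3] 18/1 → 1 ('a')
  [4] 1/8 → 2 ('ae')
  [5] 8/16 → 0 ('')
  [6] 16/15 → 1 ('b')
  [7] 15/20 → 1 ('b')
  [8] 20/3 → 2 ('bd')
  [9] 3/26 → 1 ('b')
  [10] 26/0 → 0 ('')
  [11] 0/7 → 3 ('cae')
  [12] 7/24 → 1 ('c')
  [13] 24/10 → 2 ('ce')
  [14] 10/28 → 0 ('')
  [15] 28/22 → 1 ('d')
  [16] 22/19 → 1 ('d')
  [17] 19/21 → 1 ('d')
  [18] 21/13 → 1 ('d')
  [19] 13/4 → 2 ('de')
  [20] 4/14 → 0 ('')
  [21] 14/2 → 2 ('eb')
  [22] 2/25 → 2 ('eb')
  [23] 25/6 → 1 ('e')
  [24] 6/9 → 2 ('ec')
  [25] 9/27 → 1 ('e')
  [26] 27/12 → 2 ('ed')
  [27] 12/5 → 1 ('e')
  [28] 5/11 → 2 ('ee')

n(n+1)/2 = 29·30/2 = 435
Σ LCP = 0 + 1 + 1 + 1 + 2 + 0 + 1 + 1 + 2 + 1 + 0 + 3 + 1 + 2 + 0 + 1 + 1 + 1 + 1 + 2 + 0 + 2 + 2 + 1 + 2 + 1 + 2 + 1 + 2 = 35
distinct = 435 − 35 = 400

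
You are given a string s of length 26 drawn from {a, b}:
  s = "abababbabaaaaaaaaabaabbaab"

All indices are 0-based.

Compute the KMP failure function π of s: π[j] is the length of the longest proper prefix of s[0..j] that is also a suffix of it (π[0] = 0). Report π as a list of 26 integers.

[0, 0, 1, 2, 3, 4, 0, 1, 2, 3, 1, 1, 1, 1, 1, 1, 1, 1, 2, 3, 1, 2, 0, 1, 1, 2]

π[0] = 0
j=1 s[j]='b': π[1]=0 (border '')
j=2 s[j]='a': π[2]=1 (border 'a')
j=3 s[j]='b': π[3]=2 (border 'ab')
j=4 s[j]='a': π[4]=3 (border 'aba')
j=5 s[j]='b': π[5]=4 (border 'abab')
j=6 s[j]='b': k: 4→2→0; π[6]=0 (border '')
j=7 s[j]='a': π[7]=1 (border 'a')
j=8 s[j]='b': π[8]=2 (border 'ab')
j=9 s[j]='a': π[9]=3 (border 'aba')
j=10 s[j]='a': k: 3→1→0; π[10]=1 (border 'a')
j=11 s[j]='a': k: 1→0; π[11]=1 (border 'a')
j=12 s[j]='a': k: 1→0; π[12]=1 (border 'a')
j=13 s[j]='a': k: 1→0; π[13]=1 (border 'a')
j=14 s[j]='a': k: 1→0; π[14]=1 (border 'a')
j=15 s[j]='a': k: 1→0; π[15]=1 (border 'a')
j=16 s[j]='a': k: 1→0; π[16]=1 (border 'a')
j=17 s[j]='a': k: 1→0; π[17]=1 (border 'a')
j=18 s[j]='b': π[18]=2 (border 'ab')
j=19 s[j]='a': π[19]=3 (border 'aba')
j=20 s[j]='a': k: 3→1→0; π[20]=1 (border 'a')
j=21 s[j]='b': π[21]=2 (border 'ab')
j=22 s[j]='b': k: 2→0; π[22]=0 (border '')
j=23 s[j]='a': π[23]=1 (border 'a')
j=24 s[j]='a': k: 1→0; π[24]=1 (border 'a')
j=25 s[j]='b': π[25]=2 (border 'ab')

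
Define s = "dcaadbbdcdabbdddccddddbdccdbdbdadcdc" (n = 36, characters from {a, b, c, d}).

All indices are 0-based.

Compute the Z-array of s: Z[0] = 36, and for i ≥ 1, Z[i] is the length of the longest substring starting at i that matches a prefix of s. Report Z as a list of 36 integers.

[36, 0, 0, 0, 1, 0, 0, 2, 0, 1, 0, 0, 0, 1, 1, 2, 0, 0, 1, 1, 1, 1, 0, 2, 0, 0, 1, 0, 1, 0, 1, 0, 2, 0, 2, 0]

Z[0]=36
i=1: outside box; Z[1]=0
i=2: outside box; Z[2]=0
i=3: outside box; Z[3]=0
i=4: outside box; Z[4]=1 grow→box=[4,5)
i=5: outside box; Z[5]=0
i=6: outside box; Z[6]=0
i=7: outside box; Z[7]=2 grow→box=[7,9)
i=8: min(r-i=1, Z[1]=0)=0; Z[8]=0
i=9: outside box; Z[9]=1 grow→box=[9,10)
i=10: outside box; Z[10]=0
i=11: outside box; Z[11]=0
i=12: outside box; Z[12]=0
i=13: outside box; Z[13]=1 grow→box=[13,14)
i=14: outside box; Z[14]=1 grow→box=[14,15)
i=15: outside box; Z[15]=2 grow→box=[15,17)
i=16: min(r-i=1, Z[1]=0)=0; Z[16]=0
i=17: outside box; Z[17]=0
i=18: outside box; Z[18]=1 grow→box=[18,19)
i=19: outside box; Z[19]=1 grow→box=[19,20)
i=20: outside box; Z[20]=1 grow→box=[20,21)
i=21: outside box; Z[21]=1 grow→box=[21,22)
i=22: outside box; Z[22]=0
i=23: outside box; Z[23]=2 grow→box=[23,25)
i=24: min(r-i=1, Z[1]=0)=0; Z[24]=0
i=25: outside box; Z[25]=0
i=26: outside box; Z[26]=1 grow→box=[26,27)
i=27: outside box; Z[27]=0
i=28: outside box; Z[28]=1 grow→box=[28,29)
i=29: outside box; Z[29]=0
i=30: outside box; Z[30]=1 grow→box=[30,31)
i=31: outside box; Z[31]=0
i=32: outside box; Z[32]=2 grow→box=[32,34)
i=33: min(r-i=1, Z[1]=0)=0; Z[33]=0
i=34: outside box; Z[34]=2 grow→box=[34,36)
i=35: min(r-i=1, Z[1]=0)=0; Z[35]=0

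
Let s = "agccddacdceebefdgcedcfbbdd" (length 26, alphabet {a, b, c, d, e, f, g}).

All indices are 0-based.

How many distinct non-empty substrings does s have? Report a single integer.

327

rank | idx | suffix
   0 |   6 | acdceebefdgcedcfbbdd
   1 |   0 | agccddacdceebefdgcedcfbbdd
   2 |  22 | bbdd
   3 |  23 | bdd
   4 |  12 | befdgcedcfbbdd
   5 |   2 | ccddacdceebefdgcedcfbbdd
   6 |   7 | cdceebefdgcedcfbbdd
   7 |   3 | cddacdceebefdgcedcfbbdd
   8 |  17 | cedcfbbdd
   9 |   9 | ceebefdgcedcfbbdd
  10 |  20 | cfbbdd
  11 |  25 | d
  12 |   5 | dacdceebefdgcedcfbbdd
  13 |   8 | dceebefdgcedcfbbdd
  14 |  19 | dcfbbdd
  15 |  24 | dd
  16 |   4 | ddacdceebefdgcedcfbbdd
  17 |  15 | dgcedcfbbdd
  18 |  11 | ebefdgcedcfbbdd
  19 |  18 | edcfbbdd
  20 |  10 | eebefdgcedcfbbdd
  21 |  13 | efdgcedcfbbdd
  22 |  21 | fbbdd
  23 |  14 | fdgcedcfbbdd
  24 |   1 | gccddacdceebefdgcedcfbbdd
  25 |  16 | gcedcfbbdd

SA = [6, 0, 22, 23, 12, 2, 7, 3, 17, 9, 20, 25, 5, 8, 19, 24, 4, 15, 11, 18, 10, 13, 21, 14, 1, 16]
[i] adj suffixes → lcp
  [1] 6/0 → 1 ('a')
  [2] 0/22 → 0 ('')
  [3] 22/23 → 1 ('b')
  [4] 23/12 → 1 ('b')
  [5] 12/2 → 0 ('')
  [6] 2/7 → 1 ('c')
  [7] 7/3 → 2 ('cd')
  [8] 3/17 → 1 ('c')
  [9] 17/9 → 2 ('ce')
  [10] 9/20 → 1 ('c')
  [11] 20/25 → 0 ('')
  [12] 25/5 → 1 ('d')
  [13] 5/8 → 1 ('d')
  [14] 8/19 → 2 ('dc')
  [15] 19/24 → 1 ('d')
  [16] 24/4 → 2 ('dd')
  [17] 4/15 → 1 ('d')
  [18] 15/11 → 0 ('')
  [19] 11/18 → 1 ('e')
  [20] 18/10 → 1 ('e')
  [21] 10/13 → 1 ('e')
  [22] 13/21 → 0 ('')
  [23] 21/14 → 1 ('f')
  [24] 14/1 → 0 ('')
  [25] 1/16 → 2 ('gc')

n(n+1)/2 = 26·27/2 = 351
Σ LCP = 0 + 1 + 0 + 1 + 1 + 0 + 1 + 2 + 1 + 2 + 1 + 0 + 1 + 1 + 2 + 1 + 2 + 1 + 0 + 1 + 1 + 1 + 0 + 1 + 0 + 2 = 24
distinct = 351 − 24 = 327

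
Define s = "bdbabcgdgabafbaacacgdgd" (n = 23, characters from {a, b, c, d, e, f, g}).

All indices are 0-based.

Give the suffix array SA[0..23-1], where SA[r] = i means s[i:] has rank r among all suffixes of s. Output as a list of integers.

[14, 9, 3, 15, 17, 11, 13, 2, 10, 4, 0, 16, 5, 18, 22, 1, 7, 20, 12, 8, 21, 6, 19]

sorted suffixes:
  #0 SA[0]=14  'aacacgdgd'
  #1 SA[1]=9  'abafbaacacgdgd'
  #2 SA[2]=3  'abcgdgabafbaacacgdgd'
  #3 SA[3]=15  'acacgdgd'
  #4 SA[4]=17  'acgdgd'
  #5 SA[5]=11  'afbaacacgdgd'
  #6 SA[6]=13  'baacacgdgd'
  #7 SA[7]=2  'babcgdgabafbaacacgdgd'
  #8 SA[8]=10  'bafbaacacgdgd'
  #9 SA[9]=4  'bcgdgabafbaacacgdgd'
  #10 SA[10]=0  'bdbabcgdgabafbaacacgdgd'
  #11 SA[11]=16  'cacgdgd'
  #12 SA[12]=5  'cgdgabafbaacacgdgd'
  #13 SA[13]=18  'cgdgd'
  #14 SA[14]=22  'd'
  #15 SA[15]=1  'dbabcgdgabafbaacacgdgd'
  #16 SA[16]=7  'dgabafbaacacgdgd'
  #17 SA[17]=20  'dgd'
  #18 SA[18]=12  'fbaacacgdgd'
  #19 SA[19]=8  'gabafbaacacgdgd'
  #20 SA[20]=21  'gd'
  #21 SA[21]=6  'gdgabafbaacacgdgd'
  #22 SA[22]=19  'gdgd'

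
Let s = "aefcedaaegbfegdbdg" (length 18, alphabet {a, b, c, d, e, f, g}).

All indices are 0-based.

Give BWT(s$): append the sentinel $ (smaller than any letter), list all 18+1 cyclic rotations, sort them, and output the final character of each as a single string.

gd$adgfegbcaafebdee

rank  rotation             last
    0  $aefcedaaegbfegdbdg  g
    1  aaegbfegdbdg$aefced  d
    2  aefcedaaegbfegdbdg$  $
    3  aegbfegdbdg$aefceda  a
    4  bdg$aefcedaaegbfegd  d
    5  bfegdbdg$aefcedaaeg  g
    6  cedaaegbfegdbdg$aef  f
    7  daaegbfegdbdg$aefce  e
    8  dbdg$aefcedaaegbfeg  g
    9  dg$aefcedaaegbfegdb  b
   10  edaaegbfegdbdg$aefc  c
   11  efcedaaegbfegdbdg$a  a
   12  egbfegdbdg$aefcedaa  a
   13  egdbdg$aefcedaaegbf  f
   14  fcedaaegbfegdbdg$ae  e
   15  fegdbdg$aefcedaaegb  b
   16  g$aefcedaaegbfegdbd  d
   17  gbfegdbdg$aefcedaae  e
   18  gdbdg$aefcedaaegbfe  e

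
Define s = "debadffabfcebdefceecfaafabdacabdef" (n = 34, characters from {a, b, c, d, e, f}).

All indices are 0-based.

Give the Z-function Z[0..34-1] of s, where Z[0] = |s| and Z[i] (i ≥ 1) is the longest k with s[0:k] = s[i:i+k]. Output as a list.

[34, 0, 0, 0, 1, 0, 0, 0, 0, 0, 0, 0, 0, 2, 0, 0, 0, 0, 0, 0, 0, 0, 0, 0, 0, 0, 1, 0, 0, 0, 0, 2, 0, 0]

Z[0]=34
i=1: i≥r, start 0; Z[1]=0
i=2: i≥r, start 0; Z[2]=0
i=3: i≥r, start 0; Z[3]=0
i=4: i≥r, start 0; Z[4]=1 scan→box=[4,5)
i=5: i≥r, start 0; Z[5]=0
i=6: i≥r, start 0; Z[6]=0
i=7: i≥r, start 0; Z[7]=0
i=8: i≥r, start 0; Z[8]=0
i=9: i≥r, start 0; Z[9]=0
i=10: i≥r, start 0; Z[10]=0
i=11: i≥r, start 0; Z[11]=0
i=12: i≥r, start 0; Z[12]=0
i=13: i≥r, start 0; Z[13]=2 scan→box=[13,15)
i=14: min(r-i=1, Z[1]=0)=0; Z[14]=0
i=15: i≥r, start 0; Z[15]=0
i=16: i≥r, start 0; Z[16]=0
i=17: i≥r, start 0; Z[17]=0
i=18: i≥r, start 0; Z[18]=0
i=19: i≥r, start 0; Z[19]=0
i=20: i≥r, start 0; Z[20]=0
i=21: i≥r, start 0; Z[21]=0
i=22: i≥r, start 0; Z[22]=0
i=23: i≥r, start 0; Z[23]=0
i=24: i≥r, start 0; Z[24]=0
i=25: i≥r, start 0; Z[25]=0
i=26: i≥r, start 0; Z[26]=1 scan→box=[26,27)
i=27: i≥r, start 0; Z[27]=0
i=28: i≥r, start 0; Z[28]=0
i=29: i≥r, start 0; Z[29]=0
i=30: i≥r, start 0; Z[30]=0
i=31: i≥r, start 0; Z[31]=2 scan→box=[31,33)
i=32: min(r-i=1, Z[1]=0)=0; Z[32]=0
i=33: i≥r, start 0; Z[33]=0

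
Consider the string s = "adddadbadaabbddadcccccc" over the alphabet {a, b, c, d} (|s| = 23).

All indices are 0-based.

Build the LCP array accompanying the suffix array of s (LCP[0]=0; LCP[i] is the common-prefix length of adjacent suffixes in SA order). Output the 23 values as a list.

[0, 1, 1, 2, 2, 2, 0, 1, 1, 0, 1, 2, 3, 4, 5, 0, 2, 3, 1, 1, 1, 4, 2]

sorted suffixes:
  #0 SA[0]=9  'aabbddadcccccc'
  #1 SA[1]=10  'abbddadcccccc'
  #2 SA[2]=7  'adaabbddadcccccc'
  #3 SA[3]=4  'adbadaabbddadcccccc'
  #4 SA[4]=15  'adcccccc'
  #5 SA[5]=0  'adddadbadaabbddadcccccc'
  #6 SA[6]=6  'badaabbddadcccccc'
  #7 SA[7]=11  'bbddadcccccc'
  #8 SA[8]=12  'bddadcccccc'
  #9 SA[9]=22  'c'
  #10 SA[10]=21  'cc'
  #11 SA[11]=20  'ccc'
  #12 SA[12]=19  'cccc'
  #13 SA[13]=18  'ccccc'
  #14 SA[14]=17  'cccccc'
  #15 SA[15]=8  'daabbddadcccccc'
  #16 SA[16]=3  'dadbadaabbddadcccccc'
  #17 SA[17]=14  'dadcccccc'
  #18 SA[18]=5  'dbadaabbddadcccccc'
  #19 SA[19]=16  'dcccccc'
  #20 SA[20]=2  'ddadbadaabbddadcccccc'
  #21 SA[21]=13  'ddadcccccc'
  #22 SA[22]=1  'dddadbadaabbddadcccccc'

SA = [9, 10, 7, 4, 15, 0, 6, 11, 12, 22, 21, 20, 19, 18, 17, 8, 3, 14, 5, 16, 2, 13, 1]
i: (SA[i-1],SA[i]) lcp shared
  1: (9,10) 1 'a'
  2: (10,7) 1 'a'
  3: (7,4) 2 'ad'
  4: (4,15) 2 'ad'
  5: (15,0) 2 'ad'
  6: (0,6) 0 ''
  7: (6,11) 1 'b'
  8: (11,12) 1 'b'
  9: (12,22) 0 ''
  10: (22,21) 1 'c'
  11: (21,20) 2 'cc'
  12: (20,19) 3 'ccc'
  13: (19,18) 4 'cccc'
  14: (18,17) 5 'ccccc'
  15: (17,8) 0 ''
  16: (8,3) 2 'da'
  17: (3,14) 3 'dad'
  18: (14,5) 1 'd'
  19: (5,16) 1 'd'
  20: (16,2) 1 'd'
  21: (2,13) 4 'ddad'
  22: (13,1) 2 'dd'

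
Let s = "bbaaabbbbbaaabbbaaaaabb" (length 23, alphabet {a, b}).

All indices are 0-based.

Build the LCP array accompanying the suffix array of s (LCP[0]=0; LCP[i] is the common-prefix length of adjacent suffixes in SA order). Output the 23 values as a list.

rank→(start, suffix):
  0 → (16, 'aaaaabb')
  1 → (17, 'aaaabb')
  2 → (18, 'aaabb')
  3 → (10, 'aaabbbaaaaabb')
  4 → (2, 'aaabbbbbaaabbbaaaaabb')
  5 → (19, 'aabb')
  6 → (11, 'aabbbaaaaabb')
  7 → (3, 'aabbbbbaaabbbaaaaabb')
  8 → (20, 'abb')
  9 → (12, 'abbbaaaaabb')
  10 → (4, 'abbbbbaaabbbaaaaabb')
  11 → (22, 'b')
  12 → (15, 'baaaaabb')
  13 → (9, 'baaabbbaaaaabb')
  14 → (1, 'baaabbbbbaaabbbaaaaabb')
  15 → (21, 'bb')
  16 → (14, 'bbaaaaabb')
  17 → (8, 'bbaaabbbaaaaabb')
  18 → (0, 'bbaaabbbbbaaabbbaaaaabb')
  19 → (13, 'bbbaaaaabb')
  20 → (7, 'bbbaaabbbaaaaabb')
  21 → (6, 'bbbbaaabbbaaaaabb')
  22 → (5, 'bbbbbaaabbbaaaaabb')

SA = [16, 17, 18, 10, 2, 19, 11, 3, 20, 12, 4, 22, 15, 9, 1, 21, 14, 8, 0, 13, 7, 6, 5]
i: (SA[i-1],SA[i]) lcp shared
  1: (16,17) 4 'aaaa'
  2: (17,18) 3 'aaa'
  3: (18,10) 5 'aaabb'
  4: (10,2) 6 'aaabbb'
  5: (2,19) 2 'aa'
  6: (19,11) 4 'aabb'
  7: (11,3) 5 'aabbb'
  8: (3,20) 1 'a'
  9: (20,12) 3 'abb'
  10: (12,4) 4 'abbb'
  11: (4,22) 0 ''
  12: (22,15) 1 'b'
  13: (15,9) 4 'baaa'
  14: (9,1) 7 'baaabbb'
  15: (1,21) 1 'b'
  16: (21,14) 2 'bb'
  17: (14,8) 5 'bbaaa'
  18: (8,0) 8 'bbaaabbb'
  19: (0,13) 2 'bb'
  20: (13,7) 6 'bbbaaa'
  21: (7,6) 3 'bbb'
  22: (6,5) 4 'bbbb'

[0, 4, 3, 5, 6, 2, 4, 5, 1, 3, 4, 0, 1, 4, 7, 1, 2, 5, 8, 2, 6, 3, 4]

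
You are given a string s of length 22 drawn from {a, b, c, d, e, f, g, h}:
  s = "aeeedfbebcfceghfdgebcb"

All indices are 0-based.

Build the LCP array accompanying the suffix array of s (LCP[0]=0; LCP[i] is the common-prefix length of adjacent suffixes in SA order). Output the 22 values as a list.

[0, 0, 1, 2, 1, 0, 1, 1, 0, 1, 0, 3, 1, 1, 2, 1, 0, 1, 1, 0, 1, 0]

rank→(start, suffix):
  0 → (0, 'aeeedfbebcfceghfdgebcb')
  1 → (21, 'b')
  2 → (19, 'bcb')
  3 → (8, 'bcfceghfdgebcb')
  4 → (6, 'bebcfceghfdgebcb')
  5 → (20, 'cb')
  6 → (11, 'ceghfdgebcb')
  7 → (9, 'cfceghfdgebcb')
  8 → (4, 'dfbebcfceghfdgebcb')
  9 → (16, 'dgebcb')
  10 → (18, 'ebcb')
  11 → (7, 'ebcfceghfdgebcb')
  12 → (3, 'edfbebcfceghfdgebcb')
  13 → (2, 'eedfbebcfceghfdgebcb')
  14 → (1, 'eeedfbebcfceghfdgebcb')
  15 → (12, 'eghfdgebcb')
  16 → (5, 'fbebcfceghfdgebcb')
  17 → (10, 'fceghfdgebcb')
  18 → (15, 'fdgebcb')
  19 → (17, 'gebcb')
  20 → (13, 'ghfdgebcb')
  21 → (14, 'hfdgebcb')

SA = [0, 21, 19, 8, 6, 20, 11, 9, 4, 16, 18, 7, 3, 2, 1, 12, 5, 10, 15, 17, 13, 14]
i: (SA[i-1],SA[i]) lcp shared
  1: (0,21) 0 ''
  2: (21,19) 1 'b'
  3: (19,8) 2 'bc'
  4: (8,6) 1 'b'
  5: (6,20) 0 ''
  6: (20,11) 1 'c'
  7: (11,9) 1 'c'
  8: (9,4) 0 ''
  9: (4,16) 1 'd'
  10: (16,18) 0 ''
  11: (18,7) 3 'ebc'
  12: (7,3) 1 'e'
  13: (3,2) 1 'e'
  14: (2,1) 2 'ee'
  15: (1,12) 1 'e'
  16: (12,5) 0 ''
  17: (5,10) 1 'f'
  18: (10,15) 1 'f'
  19: (15,17) 0 ''
  20: (17,13) 1 'g'
  21: (13,14) 0 ''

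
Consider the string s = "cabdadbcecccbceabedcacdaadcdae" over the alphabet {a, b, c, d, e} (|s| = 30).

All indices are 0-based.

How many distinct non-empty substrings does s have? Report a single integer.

428

sorted suffixes:
  #0 SA[0]=23  'aadcdae'
  #1 SA[1]=1  'abdadbcecccbceabedcacdaadcdae'
  #2 SA[2]=15  'abedcacdaadcdae'
  #3 SA[3]=20  'acdaadcdae'
  #4 SA[4]=4  'adbcecccbceabedcacdaadcdae'
  #5 SA[5]=24  'adcdae'
  #6 SA[6]=28  'ae'
  #7 SA[7]=12  'bceabedcacdaadcdae'
  #8 SA[8]=6  'bcecccbceabedcacdaadcdae'
  #9 SA[9]=2  'bdadbcecccbceabedcacdaadcdae'
  #10 SA[10]=16  'bedcacdaadcdae'
  #11 SA[11]=0  'cabdadbcecccbceabedcacdaadcdae'
  #12 SA[12]=19  'cacdaadcdae'
  #13 SA[13]=11  'cbceabedcacdaadcdae'
  #14 SA[14]=10  'ccbceabedcacdaadcdae'
  #15 SA[15]=9  'cccbceabedcacdaadcdae'
  #16 SA[16]=21  'cdaadcdae'
  #17 SA[17]=26  'cdae'
  #18 SA[18]=13  'ceabedcacdaadcdae'
  #19 SA[19]=7  'cecccbceabedcacdaadcdae'
  #20 SA[20]=22  'daadcdae'
  #21 SA[21]=3  'dadbcecccbceabedcacdaadcdae'
  #22 SA[22]=27  'dae'
  #23 SA[23]=5  'dbcecccbceabedcacdaadcdae'
  #24 SA[24]=18  'dcacdaadcdae'
  #25 SA[25]=25  'dcdae'
  #26 SA[26]=29  'e'
  #27 SA[27]=14  'eabedcacdaadcdae'
  #28 SA[28]=8  'ecccbceabedcacdaadcdae'
  #29 SA[29]=17  'edcacdaadcdae'

SA = [23, 1, 15, 20, 4, 24, 28, 12, 6, 2, 16, 0, 19, 11, 10, 9, 21, 26, 13, 7, 22, 3, 27, 5, 18, 25, 29, 14, 8, 17]
rank  pair      lcp
   1  s[23:],s[1:]  1  'a'
   2  s[1:],s[15:]  2  'ab'
   3  s[15:],s[20:]  1  'a'
   4  s[20:],s[4:]  1  'a'
   5  s[4:],s[24:]  2  'ad'
   6  s[24:],s[28:]  1  'a'
   7  s[28:],s[12:]  0  ''
   8  s[12:],s[6:]  3  'bce'
   9  s[6:],s[2:]  1  'b'
  10  s[2:],s[16:]  1  'b'
  11  s[16:],s[0:]  0  ''
  12  s[0:],s[19:]  2  'ca'
  13  s[19:],s[11:]  1  'c'
  14  s[11:],s[10:]  1  'c'
  15  s[10:],s[9:]  2  'cc'
  16  s[9:],s[21:]  1  'c'
  17  s[21:],s[26:]  3  'cda'
  18  s[26:],s[13:]  1  'c'
  19  s[13:],s[7:]  2  'ce'
  20  s[7:],s[22:]  0  ''
  21  s[22:],s[3:]  2  'da'
  22  s[3:],s[27:]  2  'da'
  23  s[27:],s[5:]  1  'd'
  24  s[5:],s[18:]  1  'd'
  25  s[18:],s[25:]  2  'dc'
  26  s[25:],s[29:]  0  ''
  27  s[29:],s[14:]  1  'e'
  28  s[14:],s[8:]  1  'e'
  29  s[8:],s[17:]  1  'e'

n(n+1)/2 = 30·31/2 = 465
Σ LCP = 0 + 1 + 2 + 1 + 1 + 2 + 1 + 0 + 3 + 1 + 1 + 0 + 2 + 1 + 1 + 2 + 1 + 3 + 1 + 2 + 0 + 2 + 2 + 1 + 1 + 2 + 0 + 1 + 1 + 1 = 37
distinct = 465 − 37 = 428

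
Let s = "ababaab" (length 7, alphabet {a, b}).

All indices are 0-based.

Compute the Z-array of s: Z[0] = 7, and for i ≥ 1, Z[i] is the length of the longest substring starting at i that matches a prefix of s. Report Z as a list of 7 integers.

[7, 0, 3, 0, 1, 2, 0]

Z[0]=7
i=1: outside box; Z[1]=0
i=2: outside box; Z[2]=3 extend→box=[2,5)
i=3: min(r-i=2, Z[1]=0)=0; Z[3]=0
i=4: min(r-i=1, Z[2]=3)=1; Z[4]=1
i=5: outside box; Z[5]=2 extend→box=[5,7)
i=6: min(r-i=1, Z[1]=0)=0; Z[6]=0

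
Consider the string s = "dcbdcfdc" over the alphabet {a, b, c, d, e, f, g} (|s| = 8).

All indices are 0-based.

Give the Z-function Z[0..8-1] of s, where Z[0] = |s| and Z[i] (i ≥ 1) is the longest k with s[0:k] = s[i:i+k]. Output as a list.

[8, 0, 0, 2, 0, 0, 2, 0]

Z[0]=8
i=1: i≥r, start 0; Z[1]=0
i=2: i≥r, start 0; Z[2]=0
i=3: i≥r, start 0; Z[3]=2 scan→box=[3,5)
i=4: min(r-i=1, Z[1]=0)=0; Z[4]=0
i=5: i≥r, start 0; Z[5]=0
i=6: i≥r, start 0; Z[6]=2 scan→box=[6,8)
i=7: min(r-i=1, Z[1]=0)=0; Z[7]=0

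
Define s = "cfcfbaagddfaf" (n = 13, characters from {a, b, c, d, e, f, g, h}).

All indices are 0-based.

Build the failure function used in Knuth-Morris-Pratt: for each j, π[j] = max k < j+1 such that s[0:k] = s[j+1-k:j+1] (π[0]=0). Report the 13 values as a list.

π[0] = 0
j=1 s[j]='f': π[1]=0 (border '')
j=2 s[j]='c': π[2]=1 (border 'c')
j=3 s[j]='f': π[3]=2 (border 'cf')
j=4 s[j]='b': k: 2→0; π[4]=0 (border '')
j=5 s[j]='a': π[5]=0 (border '')
j=6 s[j]='a': π[6]=0 (border '')
j=7 s[j]='g': π[7]=0 (border '')
j=8 s[j]='d': π[8]=0 (border '')
j=9 s[j]='d': π[9]=0 (border '')
j=10 s[j]='f': π[10]=0 (border '')
j=11 s[j]='a': π[11]=0 (border '')
j=12 s[j]='f': π[12]=0 (border '')

[0, 0, 1, 2, 0, 0, 0, 0, 0, 0, 0, 0, 0]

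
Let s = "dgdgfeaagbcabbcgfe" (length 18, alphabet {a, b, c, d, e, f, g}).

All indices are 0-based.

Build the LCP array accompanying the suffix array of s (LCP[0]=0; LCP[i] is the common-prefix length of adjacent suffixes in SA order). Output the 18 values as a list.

sorted suffixes:
  #0 SA[0]=6  'aagbcabbcgfe'
  #1 SA[1]=11  'abbcgfe'
  #2 SA[2]=7  'agbcabbcgfe'
  #3 SA[3]=12  'bbcgfe'
  #4 SA[4]=9  'bcabbcgfe'
  #5 SA[5]=13  'bcgfe'
  #6 SA[6]=10  'cabbcgfe'
  #7 SA[7]=14  'cgfe'
  #8 SA[8]=0  'dgdgfeaagbcabbcgfe'
  #9 SA[9]=2  'dgfeaagbcabbcgfe'
  #10 SA[10]=17  'e'
  #11 SA[11]=5  'eaagbcabbcgfe'
  #12 SA[12]=16  'fe'
  #13 SA[13]=4  'feaagbcabbcgfe'
  #14 SA[14]=8  'gbcabbcgfe'
  #15 SA[15]=1  'gdgfeaagbcabbcgfe'
  #16 SA[16]=15  'gfe'
  #17 SA[17]=3  'gfeaagbcabbcgfe'

SA = [6, 11, 7, 12, 9, 13, 10, 14, 0, 2, 17, 5, 16, 4, 8, 1, 15, 3]
rank  pair      lcp
   1  s[6:],s[11:]  1  'a'
   2  s[11:],s[7:]  1  'a'
   3  s[7:],s[12:]  0  ''
   4  s[12:],s[9:]  1  'b'
   5  s[9:],s[13:]  2  'bc'
   6  s[13:],s[10:]  0  ''
   7  s[10:],s[14:]  1  'c'
   8  s[14:],s[0:]  0  ''
   9  s[0:],s[2:]  2  'dg'
  10  s[2:],s[17:]  0  ''
  11  s[17:],s[5:]  1  'e'
  12  s[5:],s[16:]  0  ''
  13  s[16:],s[4:]  2  'fe'
  14  s[4:],s[8:]  0  ''
  15  s[8:],s[1:]  1  'g'
  16  s[1:],s[15:]  1  'g'
  17  s[15:],s[3:]  3  'gfe'

[0, 1, 1, 0, 1, 2, 0, 1, 0, 2, 0, 1, 0, 2, 0, 1, 1, 3]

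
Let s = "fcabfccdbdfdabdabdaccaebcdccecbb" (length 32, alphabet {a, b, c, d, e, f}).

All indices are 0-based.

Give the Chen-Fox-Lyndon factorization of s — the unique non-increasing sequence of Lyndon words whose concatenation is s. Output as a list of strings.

emit factor 1: 'f' (i=0, period=1)
emit factor 2: 'c' (i=1, period=1)
emit factor 3: 'abfccdbdfd' (i=2, period=10)
emit factor 4: 'abdabdaccaebcdccecbb' (i=12, period=20)

["f", "c", "abfccdbdfd", "abdabdaccaebcdccecbb"]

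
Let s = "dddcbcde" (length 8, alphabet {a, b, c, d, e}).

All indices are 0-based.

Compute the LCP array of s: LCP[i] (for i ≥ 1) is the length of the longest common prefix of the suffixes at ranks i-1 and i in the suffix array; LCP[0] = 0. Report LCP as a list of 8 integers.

rank→(start, suffix):
  0 → (4, 'bcde')
  1 → (3, 'cbcde')
  2 → (5, 'cde')
  3 → (2, 'dcbcde')
  4 → (1, 'ddcbcde')
  5 → (0, 'dddcbcde')
  6 → (6, 'de')
  7 → (7, 'e')

SA = [4, 3, 5, 2, 1, 0, 6, 7]
rank  pair      lcp
   1  s[4:],s[3:]  0  ''
   2  s[3:],s[5:]  1  'c'
   3  s[5:],s[2:]  0  ''
   4  s[2:],s[1:]  1  'd'
   5  s[1:],s[0:]  2  'dd'
   6  s[0:],s[6:]  1  'd'
   7  s[6:],s[7:]  0  ''

[0, 0, 1, 0, 1, 2, 1, 0]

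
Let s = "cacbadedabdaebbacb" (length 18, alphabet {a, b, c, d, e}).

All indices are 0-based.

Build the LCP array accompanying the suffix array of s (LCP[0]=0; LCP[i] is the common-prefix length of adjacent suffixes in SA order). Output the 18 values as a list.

rank | idx | suffix
   0 |   8 | abdaebbacb
   1 |  15 | acb
   2 |   1 | acbadedabdaebbacb
   3 |   4 | adedabdaebbacb
   4 |  11 | aebbacb
   5 |  17 | b
   6 |  14 | bacb
   7 |   3 | badedabdaebbacb
   8 |  13 | bbacb
   9 |   9 | bdaebbacb
  10 |   0 | cacbadedabdaebbacb
  11 |  16 | cb
  12 |   2 | cbadedabdaebbacb
  13 |   7 | dabdaebbacb
  14 |  10 | daebbacb
  15 |   5 | dedabdaebbacb
  16 |  12 | ebbacb
  17 |   6 | edabdaebbacb

SA = [8, 15, 1, 4, 11, 17, 14, 3, 13, 9, 0, 16, 2, 7, 10, 5, 12, 6]
rank  pair      lcp
   1  s[8:],s[15:]  1  'a'
   2  s[15:],s[1:]  3  'acb'
   3  s[1:],s[4:]  1  'a'
   4  s[4:],s[11:]  1  'a'
   5  s[11:],s[17:]  0  ''
   6  s[17:],s[14:]  1  'b'
   7  s[14:],s[3:]  2  'ba'
   8  s[3:],s[13:]  1  'b'
   9  s[13:],s[9:]  1  'b'
  10  s[9:],s[0:]  0  ''
  11  s[0:],s[16:]  1  'c'
  12  s[16:],s[2:]  2  'cb'
  13  s[2:],s[7:]  0  ''
  14  s[7:],s[10:]  2  'da'
  15  s[10:],s[5:]  1  'd'
  16  s[5:],s[12:]  0  ''
  17  s[12:],s[6:]  1  'e'

[0, 1, 3, 1, 1, 0, 1, 2, 1, 1, 0, 1, 2, 0, 2, 1, 0, 1]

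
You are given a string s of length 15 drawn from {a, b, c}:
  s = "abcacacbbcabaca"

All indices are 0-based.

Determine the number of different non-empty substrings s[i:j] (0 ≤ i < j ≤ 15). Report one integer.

rank | idx | suffix
   0 |  14 | a
   1 |  10 | abaca
   2 |   0 | abcacacbbcabaca
   3 |  12 | aca
   4 |   3 | acacbbcabaca
   5 |   5 | acbbcabaca
   6 |  11 | baca
   7 |   7 | bbcabaca
   8 |   8 | bcabaca
   9 |   1 | bcacacbbcabaca
  10 |  13 | ca
  11 |   9 | cabaca
  12 |   2 | cacacbbcabaca
  13 |   4 | cacbbcabaca
  14 |   6 | cbbcabaca

SA = [14, 10, 0, 12, 3, 5, 11, 7, 8, 1, 13, 9, 2, 4, 6]
rank  pair      lcp
   1  s[14:],s[10:]  1  'a'
   2  s[10:],s[0:]  2  'ab'
   3  s[0:],s[12:]  1  'a'
   4  s[12:],s[3:]  3  'aca'
   5  s[3:],s[5:]  2  'ac'
   6  s[5:],s[11:]  0  ''
   7  s[11:],s[7:]  1  'b'
   8  s[7:],s[8:]  1  'b'
   9  s[8:],s[1:]  3  'bca'
  10  s[1:],s[13:]  0  ''
  11  s[13:],s[9:]  2  'ca'
  12  s[9:],s[2:]  2  'ca'
  13  s[2:],s[4:]  3  'cac'
  14  s[4:],s[6:]  1  'c'

n(n+1)/2 = 15·16/2 = 120
Σ LCP = 0 + 1 + 2 + 1 + 3 + 2 + 0 + 1 + 1 + 3 + 0 + 2 + 2 + 3 + 1 = 22
distinct = 120 − 22 = 98

98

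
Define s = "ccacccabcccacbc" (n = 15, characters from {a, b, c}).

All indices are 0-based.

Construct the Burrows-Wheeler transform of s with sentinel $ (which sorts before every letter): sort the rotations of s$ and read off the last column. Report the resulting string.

cccccabcccacc$ab

rank  rotation          last
    0  $ccacccabcccacbc  c
    1  abcccacbc$ccaccc  c
    2  acbc$ccacccabccc  c
    3  acccabcccacbc$cc  c
    4  bc$ccacccabcccac  c
    5  bcccacbc$ccaccca  a
    6  c$ccacccabcccacb  b
    7  cabcccacbc$ccacc  c
    8  cacbc$ccacccabcc  c
    9  cacccabcccacbc$c  c
   10  cbc$ccacccabccca  a
   11  ccabcccacbc$ccac  c
   12  ccacbc$ccacccabc  c
   13  ccacccabcccacbc$  $
   14  cccabcccacbc$cca  a
   15  cccacbc$ccacccab  b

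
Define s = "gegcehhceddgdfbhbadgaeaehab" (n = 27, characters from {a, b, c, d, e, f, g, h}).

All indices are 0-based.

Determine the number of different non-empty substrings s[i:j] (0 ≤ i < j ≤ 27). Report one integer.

rank→(start, suffix):
  0 → (25, 'ab')
  1 → (17, 'adgaeaehab')
  2 → (20, 'aeaehab')
  3 → (22, 'aehab')
  4 → (26, 'b')
  5 → (16, 'badgaeaehab')
  6 → (14, 'bhbadgaeaehab')
  7 → (7, 'ceddgdfbhbadgaeaehab')
  8 → (3, 'cehhceddgdfbhbadgaeaehab')
  9 → (9, 'ddgdfbhbadgaeaehab')
  10 → (12, 'dfbhbadgaeaehab')
  11 → (18, 'dgaeaehab')
  12 → (10, 'dgdfbhbadgaeaehab')
  13 → (21, 'eaehab')
  14 → (8, 'eddgdfbhbadgaeaehab')
  15 → (1, 'egcehhceddgdfbhbadgaeaehab')
  16 → (23, 'ehab')
  17 → (4, 'ehhceddgdfbhbadgaeaehab')
  18 → (13, 'fbhbadgaeaehab')
  19 → (19, 'gaeaehab')
  20 → (2, 'gcehhceddgdfbhbadgaeaehab')
  21 → (11, 'gdfbhbadgaeaehab')
  22 → (0, 'gegcehhceddgdfbhbadgaeaehab')
  23 → (24, 'hab')
  24 → (15, 'hbadgaeaehab')
  25 → (6, 'hceddgdfbhbadgaeaehab')
  26 → (5, 'hhceddgdfbhbadgaeaehab')

SA = [25, 17, 20, 22, 26, 16, 14, 7, 3, 9, 12, 18, 10, 21, 8, 1, 23, 4, 13, 19, 2, 11, 0, 24, 15, 6, 5]
i: (SA[i-1],SA[i]) lcp shared
  1: (25,17) 1 'a'
  2: (17,20) 1 'a'
  3: (20,22) 2 'ae'
  4: (22,26) 0 ''
  5: (26,16) 1 'b'
  6: (16,14) 1 'b'
  7: (14,7) 0 ''
  8: (7,3) 2 'ce'
  9: (3,9) 0 ''
  10: (9,12) 1 'd'
  11: (12,18) 1 'd'
  12: (18,10) 2 'dg'
  13: (10,21) 0 ''
  14: (21,8) 1 'e'
  15: (8,1) 1 'e'
  16: (1,23) 1 'e'
  17: (23,4) 2 'eh'
  18: (4,13) 0 ''
  19: (13,19) 0 ''
  20: (19,2) 1 'g'
  21: (2,11) 1 'g'
  22: (11,0) 1 'g'
  23: (0,24) 0 ''
  24: (24,15) 1 'h'
  25: (15,6) 1 'h'
  26: (6,5) 1 'h'

n(n+1)/2 = 27·28/2 = 378
Σ LCP = 0 + 1 + 1 + 2 + 0 + 1 + 1 + 0 + 2 + 0 + 1 + 1 + 2 + 0 + 1 + 1 + 1 + 2 + 0 + 0 + 1 + 1 + 1 + 0 + 1 + 1 + 1 = 23
distinct = 378 − 23 = 355

355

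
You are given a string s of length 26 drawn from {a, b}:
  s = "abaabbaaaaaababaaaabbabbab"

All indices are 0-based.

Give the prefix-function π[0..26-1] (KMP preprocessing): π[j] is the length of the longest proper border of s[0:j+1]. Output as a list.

[0, 0, 1, 1, 2, 0, 1, 1, 1, 1, 1, 1, 2, 3, 2, 3, 4, 1, 1, 2, 0, 1, 2, 0, 1, 2]

π[0] = 0
j=1 s[j]='b': π[1]=0 (border '')
j=2 s[j]='a': π[2]=1 (border 'a')
j=3 s[j]='a': k: 1→0; π[3]=1 (border 'a')
j=4 s[j]='b': π[4]=2 (border 'ab')
j=5 s[j]='b': k: 2→0; π[5]=0 (border '')
j=6 s[j]='a': π[6]=1 (border 'a')
j=7 s[j]='a': k: 1→0; π[7]=1 (border 'a')
j=8 s[j]='a': k: 1→0; π[8]=1 (border 'a')
j=9 s[j]='a': k: 1→0; π[9]=1 (border 'a')
j=10 s[j]='a': k: 1→0; π[10]=1 (border 'a')
j=11 s[j]='a': k: 1→0; π[11]=1 (border 'a')
j=12 s[j]='b': π[12]=2 (border 'ab')
j=13 s[j]='a': π[13]=3 (border 'aba')
j=14 s[j]='b': k: 3→1; π[14]=2 (border 'ab')
j=15 s[j]='a': π[15]=3 (border 'aba')
j=16 s[j]='a': π[16]=4 (border 'abaa')
j=17 s[j]='a': k: 4→1→0; π[17]=1 (border 'a')
j=18 s[j]='a': k: 1→0; π[18]=1 (border 'a')
j=19 s[j]='b': π[19]=2 (border 'ab')
j=20 s[j]='b': k: 2→0; π[20]=0 (border '')
j=21 s[j]='a': π[21]=1 (border 'a')
j=22 s[j]='b': π[22]=2 (border 'ab')
j=23 s[j]='b': k: 2→0; π[23]=0 (border '')
j=24 s[j]='a': π[24]=1 (border 'a')
j=25 s[j]='b': π[25]=2 (border 'ab')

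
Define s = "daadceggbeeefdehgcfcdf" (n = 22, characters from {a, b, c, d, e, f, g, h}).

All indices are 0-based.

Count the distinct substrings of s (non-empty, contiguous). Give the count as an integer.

238

rank | idx | suffix
   0 |   1 | aadceggbeeefdehgcfcdf
   1 |   2 | adceggbeeefdehgcfcdf
   2 |   8 | beeefdehgcfcdf
   3 |  19 | cdf
   4 |   4 | ceggbeeefdehgcfcdf
   5 |  17 | cfcdf
   6 |   0 | daadceggbeeefdehgcfcdf
   7 |   3 | dceggbeeefdehgcfcdf
   8 |  13 | dehgcfcdf
   9 |  20 | df
  10 |   9 | eeefdehgcfcdf
  11 |  10 | eefdehgcfcdf
  12 |  11 | efdehgcfcdf
  13 |   5 | eggbeeefdehgcfcdf
  14 |  14 | ehgcfcdf
  15 |  21 | f
  16 |  18 | fcdf
  17 |  12 | fdehgcfcdf
  18 |   7 | gbeeefdehgcfcdf
  19 |  16 | gcfcdf
  20 |   6 | ggbeeefdehgcfcdf
  21 |  15 | hgcfcdf

SA = [1, 2, 8, 19, 4, 17, 0, 3, 13, 20, 9, 10, 11, 5, 14, 21, 18, 12, 7, 16, 6, 15]
i: (SA[i-1],SA[i]) lcp shared
  1: (1,2) 1 'a'
  2: (2,8) 0 ''
  3: (8,19) 0 ''
  4: (19,4) 1 'c'
  5: (4,17) 1 'c'
  6: (17,0) 0 ''
  7: (0,3) 1 'd'
  8: (3,13) 1 'd'
  9: (13,20) 1 'd'
  10: (20,9) 0 ''
  11: (9,10) 2 'ee'
  12: (10,11) 1 'e'
  13: (11,5) 1 'e'
  14: (5,14) 1 'e'
  15: (14,21) 0 ''
  16: (21,18) 1 'f'
  17: (18,12) 1 'f'
  18: (12,7) 0 ''
  19: (7,16) 1 'g'
  20: (16,6) 1 'g'
  21: (6,15) 0 ''

n(n+1)/2 = 22·23/2 = 253
Σ LCP = 0 + 1 + 0 + 0 + 1 + 1 + 0 + 1 + 1 + 1 + 0 + 2 + 1 + 1 + 1 + 0 + 1 + 1 + 0 + 1 + 1 + 0 = 15
distinct = 253 − 15 = 238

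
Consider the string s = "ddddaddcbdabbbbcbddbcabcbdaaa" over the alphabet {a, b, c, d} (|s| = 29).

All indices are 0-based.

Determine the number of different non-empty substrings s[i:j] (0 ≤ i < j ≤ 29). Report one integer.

rank | idx | suffix
   0 |  28 | a
   1 |  27 | aa
   2 |  26 | aaa
   3 |  10 | abbbbcbddbcabcbdaaa
   4 |  21 | abcbdaaa
   5 |   4 | addcbdabbbbcbddbcabcbdaaa
   6 |  11 | bbbbcbddbcabcbdaaa
   7 |  12 | bbbcbddbcabcbdaaa
   8 |  13 | bbcbddbcabcbdaaa
   9 |  19 | bcabcbdaaa
  10 |  22 | bcbdaaa
  11 |  14 | bcbddbcabcbdaaa
  12 |  24 | bdaaa
  13 |   8 | bdabbbbcbddbcabcbdaaa
  14 |  16 | bddbcabcbdaaa
  15 |  20 | cabcbdaaa
  16 |  23 | cbdaaa
  17 |   7 | cbdabbbbcbddbcabcbdaaa
  18 |  15 | cbddbcabcbdaaa
  19 |  25 | daaa
  20 |   9 | dabbbbcbddbcabcbdaaa
  21 |   3 | daddcbdabbbbcbddbcabcbdaaa
  22 |  18 | dbcabcbdaaa
  23 |   6 | dcbdabbbbcbddbcabcbdaaa
  24 |   2 | ddaddcbdabbbbcbddbcabcbdaaa
  25 |  17 | ddbcabcbdaaa
  26 |   5 | ddcbdabbbbcbddbcabcbdaaa
  27 |   1 | dddaddcbdabbbbcbddbcabcbdaaa
  28 |   0 | ddddaddcbdabbbbcbddbcabcbdaaa

SA = [28, 27, 26, 10, 21, 4, 11, 12, 13, 19, 22, 14, 24, 8, 16, 20, 23, 7, 15, 25, 9, 3, 18, 6, 2, 17, 5, 1, 0]
i: (SA[i-1],SA[i]) lcp shared
  1: (28,27) 1 'a'
  2: (27,26) 2 'aa'
  3: (26,10) 1 'a'
  4: (10,21) 2 'ab'
  5: (21,4) 1 'a'
  6: (4,11) 0 ''
  7: (11,12) 3 'bbb'
  8: (12,13) 2 'bb'
  9: (13,19) 1 'b'
  10: (19,22) 2 'bc'
  11: (22,14) 4 'bcbd'
  12: (14,24) 1 'b'
  13: (24,8) 3 'bda'
  14: (8,16) 2 'bd'
  15: (16,20) 0 ''
  16: (20,23) 1 'c'
  17: (23,7) 4 'cbda'
  18: (7,15) 3 'cbd'
  19: (15,25) 0 ''
  20: (25,9) 2 'da'
  21: (9,3) 2 'da'
  22: (3,18) 1 'd'
  23: (18,6) 1 'd'
  24: (6,2) 1 'd'
  25: (2,17) 2 'dd'
  26: (17,5) 2 'dd'
  27: (5,1) 2 'dd'
  28: (1,0) 3 'ddd'

n(n+1)/2 = 29·30/2 = 435
Σ LCP = 0 + 1 + 2 + 1 + 2 + 1 + 0 + 3 + 2 + 1 + 2 + 4 + 1 + 3 + 2 + 0 + 1 + 4 + 3 + 0 + 2 + 2 + 1 + 1 + 1 + 2 + 2 + 2 + 3 = 49
distinct = 435 − 49 = 386

386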